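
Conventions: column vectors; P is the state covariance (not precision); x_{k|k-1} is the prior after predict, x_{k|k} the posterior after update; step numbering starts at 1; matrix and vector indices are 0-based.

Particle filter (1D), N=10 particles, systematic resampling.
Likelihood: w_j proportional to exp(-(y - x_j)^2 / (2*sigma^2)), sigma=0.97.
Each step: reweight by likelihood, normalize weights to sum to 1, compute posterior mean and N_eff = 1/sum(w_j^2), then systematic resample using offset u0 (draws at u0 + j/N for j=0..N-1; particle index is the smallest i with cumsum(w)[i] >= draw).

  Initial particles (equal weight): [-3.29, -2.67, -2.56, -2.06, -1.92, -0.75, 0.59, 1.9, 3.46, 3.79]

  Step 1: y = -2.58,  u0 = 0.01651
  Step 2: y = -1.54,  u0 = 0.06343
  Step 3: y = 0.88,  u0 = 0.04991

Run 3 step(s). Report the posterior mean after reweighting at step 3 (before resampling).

step 1: w=[0.1665, 0.2168, 0.2177, 0.1886, 0.1727, 0.0367, 0.0010, 0.0000, 0.0000, 0.0000]  mean=-2.4308  Neff=5.2958  idx=[0, 0, 1, 1, 2, 2, 3, 3, 4, 4]
step 2: w=[0.0320, 0.0320, 0.0826, 0.0826, 0.0937, 0.0937, 0.1410, 0.1410, 0.1508, 0.1508]  mean=-2.2909  Neff=8.4418  idx=[1, 3, 4, 5, 6, 7, 7, 8, 9, 9]
step 3: w=[0.0012, 0.0151, 0.0227, 0.0227, 0.1235, 0.1235, 0.1235, 0.1893, 0.1893, 0.1893]  mean=-2.0138  Neff=6.4718  idx=[3, 4, 5, 6, 7, 7, 8, 8, 9, 9]

post_mean = -2.0138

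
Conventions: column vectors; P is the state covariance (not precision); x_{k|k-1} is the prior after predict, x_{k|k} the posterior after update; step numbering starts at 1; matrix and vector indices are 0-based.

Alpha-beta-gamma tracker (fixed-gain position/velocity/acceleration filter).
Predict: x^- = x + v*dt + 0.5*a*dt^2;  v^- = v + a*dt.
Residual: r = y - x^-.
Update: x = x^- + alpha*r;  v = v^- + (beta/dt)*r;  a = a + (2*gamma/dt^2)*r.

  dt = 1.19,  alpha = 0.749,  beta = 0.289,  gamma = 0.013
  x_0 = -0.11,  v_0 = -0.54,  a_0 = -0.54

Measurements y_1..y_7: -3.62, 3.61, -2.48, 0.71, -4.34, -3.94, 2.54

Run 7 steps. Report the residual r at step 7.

resid = 9.7260

step 1: x_pred=-1.1349  r=-2.4851  x^+=-2.9963  v^+=-1.7861  a^+=-0.5856
step 2: x_pred=-5.5364  r=9.1464  x^+=1.3143  v^+=-0.2617  a^+=-0.4177
step 3: x_pred=0.7070  r=-3.1870  x^+=-1.6801  v^+=-1.5328  a^+=-0.4762
step 4: x_pred=-3.8413  r=4.5513  x^+=-0.4324  v^+=-0.9942  a^+=-0.3926
step 5: x_pred=-1.8935  r=-2.4465  x^+=-3.7259  v^+=-2.0556  a^+=-0.4376
step 6: x_pred=-6.4819  r=2.5419  x^+=-4.5780  v^+=-1.9590  a^+=-0.3909
step 7: x_pred=-7.1860  r=9.7260  x^+=0.0988  v^+=-0.0621  a^+=-0.2123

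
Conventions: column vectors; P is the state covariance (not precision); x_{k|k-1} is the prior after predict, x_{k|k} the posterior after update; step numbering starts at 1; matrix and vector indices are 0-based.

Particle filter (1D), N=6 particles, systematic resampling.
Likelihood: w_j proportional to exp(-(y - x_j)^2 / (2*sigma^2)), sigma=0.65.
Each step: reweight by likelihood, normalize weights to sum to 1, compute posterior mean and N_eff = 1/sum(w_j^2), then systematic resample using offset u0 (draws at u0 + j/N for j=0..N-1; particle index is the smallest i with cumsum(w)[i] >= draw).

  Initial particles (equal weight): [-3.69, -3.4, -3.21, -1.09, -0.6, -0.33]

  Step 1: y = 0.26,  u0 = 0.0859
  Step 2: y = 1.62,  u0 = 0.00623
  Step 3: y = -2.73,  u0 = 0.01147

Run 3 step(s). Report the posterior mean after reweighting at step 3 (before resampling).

post_mean = -0.4541

step 1: w=[0.0000, 0.0000, 0.0000, 0.0968, 0.3488, 0.5544]  mean=-0.4978  Neff=2.2812  idx=[3, 4, 4, 5, 5, 5]
step 2: w=[0.0043, 0.0745, 0.0745, 0.2823, 0.2823, 0.2823]  mean=-0.3735  Neff=3.9980  idx=[1, 3, 3, 4, 4, 5]
step 3: w=[0.4596, 0.1081, 0.1081, 0.1081, 0.1081, 0.1081]  mean=-0.4541  Neff=3.7087  idx=[0, 0, 0, 1, 3, 4]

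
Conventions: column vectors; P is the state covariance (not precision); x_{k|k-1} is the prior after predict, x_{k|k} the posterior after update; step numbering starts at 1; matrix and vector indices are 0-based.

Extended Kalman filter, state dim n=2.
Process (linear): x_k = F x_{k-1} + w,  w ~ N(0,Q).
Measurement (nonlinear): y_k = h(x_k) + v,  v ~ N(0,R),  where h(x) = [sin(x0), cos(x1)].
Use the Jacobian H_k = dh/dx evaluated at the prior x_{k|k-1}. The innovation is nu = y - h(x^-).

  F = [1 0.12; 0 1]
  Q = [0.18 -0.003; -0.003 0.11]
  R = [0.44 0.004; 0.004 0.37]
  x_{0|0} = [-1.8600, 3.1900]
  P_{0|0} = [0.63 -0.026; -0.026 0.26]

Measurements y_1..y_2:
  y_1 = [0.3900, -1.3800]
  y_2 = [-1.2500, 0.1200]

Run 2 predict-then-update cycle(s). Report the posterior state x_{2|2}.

step 1: x^-=[-1.4772, 3.1900]  P^-=[0.8075 0.0022; 0.0022 0.3700]  H_jac=[0.0935 0.0000; 0.0000 0.0484]  S=[0.4471 0.0040; 0.0040 0.3709]  K=[0.1688 -0.0015; 0.0000 0.0483]  nu=[1.3856, -0.3812]  x^+=[-1.2427, 3.1716]  P^+=[0.7948 0.0022; 0.0022 0.3691]
step 2: x^-=[-0.8621, 3.1716]  P^-=[0.9806 0.0435; 0.0435 0.4791]  H_jac=[0.6509 0.0000; 0.0000 0.0300]  S=[0.8554 0.0049; 0.0049 0.3704]  K=[0.7462 -0.0062; 0.0329 0.0384]  nu=[-0.4908, 1.1195]  x^+=[-1.2353, 3.1985]  P^+=[0.5044 0.0225; 0.0225 0.4777]

x_post = [-1.2353, 3.1985]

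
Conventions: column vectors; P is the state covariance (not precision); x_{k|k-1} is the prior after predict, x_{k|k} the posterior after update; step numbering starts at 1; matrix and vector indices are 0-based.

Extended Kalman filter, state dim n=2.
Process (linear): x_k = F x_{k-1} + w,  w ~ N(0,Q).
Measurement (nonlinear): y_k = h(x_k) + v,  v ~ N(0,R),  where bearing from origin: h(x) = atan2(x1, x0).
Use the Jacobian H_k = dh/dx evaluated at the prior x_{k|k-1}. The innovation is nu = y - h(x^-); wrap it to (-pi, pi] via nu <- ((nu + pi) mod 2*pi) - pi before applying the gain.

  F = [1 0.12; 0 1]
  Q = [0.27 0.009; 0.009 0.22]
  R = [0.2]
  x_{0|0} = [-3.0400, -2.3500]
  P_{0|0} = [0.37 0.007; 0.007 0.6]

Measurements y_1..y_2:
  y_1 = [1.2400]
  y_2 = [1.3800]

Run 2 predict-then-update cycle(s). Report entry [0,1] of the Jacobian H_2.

step 1: x^-=[-3.3220, -2.3500]  P^-=[0.6503 0.0880; 0.0880 0.8200]  H_jac=[0.1419 -0.2006]  S=[0.2411]  K=[0.3096; -0.6306]  nu=[-2.5173]  x^+=[-4.1013, -0.7627]  P^+=[0.6272 0.1351; 0.1351 0.7241]
step 2: x^-=[-4.1929, -0.7627]  P^-=[0.9401 0.2310; 0.2310 0.9441]  H_jac=[0.0420 -0.2309]  S=[0.2475]  K=[-0.0559; -0.8415]  nu=[-1.9415]  x^+=[-4.0843, 0.8711]  P^+=[0.9393 0.2193; 0.2193 0.7689]

H_jac[0,1] = -0.2309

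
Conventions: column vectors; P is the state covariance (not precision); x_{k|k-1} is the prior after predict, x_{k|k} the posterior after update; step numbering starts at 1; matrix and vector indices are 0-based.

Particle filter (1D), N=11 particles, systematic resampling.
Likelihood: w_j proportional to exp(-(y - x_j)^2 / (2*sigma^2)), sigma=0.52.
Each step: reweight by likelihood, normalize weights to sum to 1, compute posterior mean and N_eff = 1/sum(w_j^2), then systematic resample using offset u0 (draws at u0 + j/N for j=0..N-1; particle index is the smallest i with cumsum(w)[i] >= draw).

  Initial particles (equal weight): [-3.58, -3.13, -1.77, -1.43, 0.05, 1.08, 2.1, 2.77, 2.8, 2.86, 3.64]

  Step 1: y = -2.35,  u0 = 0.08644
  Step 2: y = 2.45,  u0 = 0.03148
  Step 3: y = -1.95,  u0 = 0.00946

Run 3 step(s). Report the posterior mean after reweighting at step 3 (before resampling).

step 1: w=[0.0539, 0.2869, 0.4744, 0.1848, 0.0000, 0.0000, 0.0000, 0.0000, 0.0000, 0.0000, 0.0000]  mean=-2.1948  Neff=2.9032  idx=[1, 1, 1, 2, 2, 2, 2, 2, 2, 3, 3]
step 2: w=[0.0000, 0.0000, 0.0000, 0.0030, 0.0030, 0.0030, 0.0030, 0.0030, 0.0030, 0.4910, 0.4910]  mean=-1.4362  Neff=2.0742  idx=[9, 9, 9, 9, 9, 9, 10, 10, 10, 10, 10]
step 3: w=[0.0909, 0.0909, 0.0909, 0.0909, 0.0909, 0.0909, 0.0909, 0.0909, 0.0909, 0.0909, 0.0909]  mean=-1.4300  Neff=11.0000  idx=[0, 1, 2, 3, 4, 5, 6, 7, 8, 9, 10]

post_mean = -1.4300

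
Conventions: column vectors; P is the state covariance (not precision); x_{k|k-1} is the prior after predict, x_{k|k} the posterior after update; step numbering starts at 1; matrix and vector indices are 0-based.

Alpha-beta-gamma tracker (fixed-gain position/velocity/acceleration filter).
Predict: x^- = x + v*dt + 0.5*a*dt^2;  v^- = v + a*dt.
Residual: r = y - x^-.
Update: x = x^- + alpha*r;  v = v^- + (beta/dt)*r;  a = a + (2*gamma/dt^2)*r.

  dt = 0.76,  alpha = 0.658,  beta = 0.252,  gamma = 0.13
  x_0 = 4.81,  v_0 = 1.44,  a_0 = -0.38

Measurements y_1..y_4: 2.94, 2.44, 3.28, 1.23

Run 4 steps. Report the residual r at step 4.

resid = 0.8507

step 1: x_pred=5.7947  r=-2.8547  x^+=3.9163  v^+=0.2047  a^+=-1.6650
step 2: x_pred=3.5910  r=-1.1510  x^+=2.8336  v^+=-1.4424  a^+=-2.1831
step 3: x_pred=1.1070  r=2.1730  x^+=2.5368  v^+=-2.3810  a^+=-1.2049
step 4: x_pred=0.3793  r=0.8507  x^+=0.9391  v^+=-3.0146  a^+=-0.8220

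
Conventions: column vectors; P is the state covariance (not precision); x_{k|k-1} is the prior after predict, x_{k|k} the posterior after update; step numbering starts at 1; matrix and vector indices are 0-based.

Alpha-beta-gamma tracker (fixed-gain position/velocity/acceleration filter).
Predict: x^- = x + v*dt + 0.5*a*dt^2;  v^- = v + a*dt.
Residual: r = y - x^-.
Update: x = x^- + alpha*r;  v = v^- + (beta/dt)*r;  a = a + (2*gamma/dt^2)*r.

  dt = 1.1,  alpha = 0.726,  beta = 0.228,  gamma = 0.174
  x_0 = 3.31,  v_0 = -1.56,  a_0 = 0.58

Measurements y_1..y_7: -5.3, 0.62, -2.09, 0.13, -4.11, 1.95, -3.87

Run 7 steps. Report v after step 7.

v_post = 2.5668

step 1: x_pred=1.9449  r=-7.2449  x^+=-3.3149  v^+=-2.4237  a^+=-1.5037
step 2: x_pred=-6.8906  r=7.5106  x^+=-1.4379  v^+=-2.5209  a^+=0.6564
step 3: x_pred=-3.8138  r=1.7238  x^+=-2.5623  v^+=-1.4416  a^+=1.1522
step 4: x_pred=-3.4510  r=3.5810  x^+=-0.8512  v^+=0.5681  a^+=2.1821
step 5: x_pred=1.0939  r=-5.2039  x^+=-2.6841  v^+=1.8898  a^+=0.6854
step 6: x_pred=-0.1907  r=2.1407  x^+=1.3635  v^+=3.0875  a^+=1.3011
step 7: x_pred=5.5469  r=-9.4169  x^+=-1.2898  v^+=2.5668  a^+=-1.4072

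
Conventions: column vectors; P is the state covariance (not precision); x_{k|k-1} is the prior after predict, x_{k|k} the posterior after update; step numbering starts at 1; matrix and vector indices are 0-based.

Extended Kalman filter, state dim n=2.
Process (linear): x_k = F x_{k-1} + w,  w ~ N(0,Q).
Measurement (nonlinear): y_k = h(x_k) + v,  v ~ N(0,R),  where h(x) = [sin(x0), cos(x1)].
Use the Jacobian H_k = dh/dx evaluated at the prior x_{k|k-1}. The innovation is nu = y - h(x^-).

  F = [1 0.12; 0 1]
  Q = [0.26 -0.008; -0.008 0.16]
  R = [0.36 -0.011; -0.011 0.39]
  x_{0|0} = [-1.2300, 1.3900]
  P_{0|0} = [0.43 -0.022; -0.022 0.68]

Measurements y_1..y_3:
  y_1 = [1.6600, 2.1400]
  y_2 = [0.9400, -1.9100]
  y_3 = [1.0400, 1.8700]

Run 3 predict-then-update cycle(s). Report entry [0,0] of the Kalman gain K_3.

K[0,0] = 0.6183

step 1: x^-=[-1.0632, 1.3900]  P^-=[0.6945 0.0516; 0.0516 0.8400]  H_jac=[0.4861 0.0000; 0.0000 -0.9837]  S=[0.5241 -0.0357; -0.0357 1.2028]  K=[0.6426 -0.0231; 0.0011 -0.6869]  nu=[2.5339, 1.9602]  x^+=[0.5196, 0.0463]  P^+=[0.4764 0.0164; 0.0164 0.2724]
step 2: x^-=[0.5252, 0.0463]  P^-=[0.7443 0.0410; 0.0410 0.4324]  H_jac=[0.8652 0.0000; 0.0000 -0.0463]  S=[0.9172 -0.0126; -0.0126 0.3909]  K=[0.7024 0.0179; 0.0380 -0.0499]  nu=[0.4386, -2.9089]  x^+=[0.7813, 0.2082]  P^+=[0.2920 0.0165; 0.0165 0.4300]
step 3: x^-=[0.8063, 0.2082]  P^-=[0.5621 0.0601; 0.0601 0.5900]  H_jac=[0.6922 0.0000; 0.0000 -0.2067]  S=[0.6293 -0.0196; -0.0196 0.4152]  K=[0.6183 -0.0007; 0.0570 -0.2910]  nu=[0.3183, 0.8916]  x^+=[1.0024, -0.0331]  P^+=[0.3216 0.0343; 0.0343 0.5521]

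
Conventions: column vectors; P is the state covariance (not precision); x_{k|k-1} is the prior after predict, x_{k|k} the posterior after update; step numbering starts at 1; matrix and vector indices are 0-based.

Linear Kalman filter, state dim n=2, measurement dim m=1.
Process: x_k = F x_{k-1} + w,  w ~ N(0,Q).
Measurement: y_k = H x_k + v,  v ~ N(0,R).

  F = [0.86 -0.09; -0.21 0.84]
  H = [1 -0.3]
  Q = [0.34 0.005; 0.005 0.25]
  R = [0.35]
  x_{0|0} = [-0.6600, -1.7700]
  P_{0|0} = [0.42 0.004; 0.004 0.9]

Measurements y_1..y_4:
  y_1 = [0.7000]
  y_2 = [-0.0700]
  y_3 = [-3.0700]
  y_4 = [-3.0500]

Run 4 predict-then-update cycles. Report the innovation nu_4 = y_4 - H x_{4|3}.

innov = [-1.3980]

step 1: x^-=[-0.4083, -1.3482]  P^-=[0.6573 -0.1359; -0.1359 0.9022]  S=[1.1701]  K=[0.5966; -0.3475]  nu=[0.7038]  x^+=[0.0116, -1.5928]  P^+=[0.2408 0.1066; 0.1066 0.7609]
step 2: x^-=[0.1533, -1.3404]  P^-=[0.5078 -0.0170; -0.0170 0.7599]  S=[0.9363]  K=[0.5477; -0.2616]  nu=[-0.6255]  x^+=[-0.1892, -1.1768]  P^+=[0.2269 0.1172; 0.1172 0.6958]
step 3: x^-=[-0.0568, -0.9487]  P^-=[0.4953 -0.0017; -0.0017 0.7096]  S=[0.9102]  K=[0.5447; -0.2358]  nu=[-3.2978]  x^+=[-1.8532, -0.1712]  P^+=[0.2252 0.1152; 0.1152 0.6590]
step 4: x^-=[-1.5784, 0.2453]  P^-=[0.4941 -0.0001; -0.0001 0.6843]  S=[0.9057]  K=[0.5455; -0.2268]  nu=[-1.3980]  x^+=[-2.3410, 0.5624]  P^+=[0.2245 0.1119; 0.1119 0.6377]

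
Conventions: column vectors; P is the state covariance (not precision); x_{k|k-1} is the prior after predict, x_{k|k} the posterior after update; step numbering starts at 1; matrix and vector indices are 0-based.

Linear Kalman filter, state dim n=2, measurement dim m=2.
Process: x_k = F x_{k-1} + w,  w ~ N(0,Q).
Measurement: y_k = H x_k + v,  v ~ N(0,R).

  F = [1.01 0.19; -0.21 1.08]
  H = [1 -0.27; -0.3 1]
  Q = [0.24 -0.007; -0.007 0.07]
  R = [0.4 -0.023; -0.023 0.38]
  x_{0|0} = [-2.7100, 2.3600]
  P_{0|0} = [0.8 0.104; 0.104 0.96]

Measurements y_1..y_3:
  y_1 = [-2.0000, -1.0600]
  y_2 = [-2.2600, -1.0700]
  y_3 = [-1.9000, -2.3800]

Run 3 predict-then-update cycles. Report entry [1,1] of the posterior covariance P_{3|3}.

P_post[1,1] = 0.1802

step 1: x^-=[-2.2887, 3.1179]  P^-=[1.1307 0.1296; 0.1296 1.1778]  S=[1.5465 -0.5401; -0.5401 1.5818]  K=[0.7518 0.1242; 0.1472 0.7703]  nu=[1.1305, -4.8645]  x^+=[-2.0430, -0.4627]  P^+=[0.3329 0.1298; 0.1298 0.3283]
step 2: x^-=[-2.1513, -0.0707]  P^-=[0.6413 0.1261; 0.1261 0.4087]  S=[1.0030 -0.1894; -0.1894 0.7707]  K=[0.6179 0.0659; 0.1118 0.5086]  nu=[-0.1278, -1.6447]  x^+=[-2.3386, -0.9216]  P^+=[0.2705 0.0920; 0.0920 0.2183]
step 3: x^-=[-2.5371, -0.5042]  P^-=[0.5591 0.0771; 0.0771 0.2948]  S=[0.9389 -0.1870; -0.1870 0.6789]  K=[0.5784 0.0258; 0.0815 0.4227]  nu=[0.5009, -2.6369]  x^+=[-2.3154, -1.5779]  P^+=[0.2501 0.0715; 0.0715 0.1802]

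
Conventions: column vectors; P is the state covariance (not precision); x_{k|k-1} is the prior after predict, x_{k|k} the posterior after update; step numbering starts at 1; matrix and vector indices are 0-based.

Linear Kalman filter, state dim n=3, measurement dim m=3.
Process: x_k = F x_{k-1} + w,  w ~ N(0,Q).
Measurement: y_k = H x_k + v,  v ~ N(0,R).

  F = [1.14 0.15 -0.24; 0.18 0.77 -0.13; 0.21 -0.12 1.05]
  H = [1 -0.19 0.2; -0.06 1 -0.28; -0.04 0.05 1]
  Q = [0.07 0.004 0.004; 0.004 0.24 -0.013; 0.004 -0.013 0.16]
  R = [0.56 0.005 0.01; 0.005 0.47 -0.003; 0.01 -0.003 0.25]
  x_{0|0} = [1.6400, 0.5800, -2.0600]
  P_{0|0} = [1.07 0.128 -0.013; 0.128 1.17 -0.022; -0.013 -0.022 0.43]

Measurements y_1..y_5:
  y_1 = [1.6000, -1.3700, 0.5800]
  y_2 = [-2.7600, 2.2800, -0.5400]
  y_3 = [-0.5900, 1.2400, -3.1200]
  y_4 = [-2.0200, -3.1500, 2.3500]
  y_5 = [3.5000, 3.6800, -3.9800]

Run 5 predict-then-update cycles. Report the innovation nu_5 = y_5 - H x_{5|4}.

innov = [4.6049, 4.8409, -4.3768]

step 1: x^-=[2.4510, 1.0096, -1.8882]  P^-=[1.5641 0.4949 0.0983; 0.4949 1.0161 -0.1417; 0.0983 -0.1417 0.6915]  S=[2.0505 0.1154 0.2275; 0.1154 1.5692 -0.3078; 0.2275 -0.3078 0.9225]  K=[0.7228 0.1742 -0.0547; 0.0872 0.6631 0.0798; 0.0561 -0.0851 0.6954]  nu=[-0.2815, -2.7612, 2.5158]  x^+=[1.6290, -0.6453, 0.0805]  P^+=[0.4256 0.1124 0.0044; 0.1124 0.3207 0.0073; 0.0044 0.0073 0.1745]
step 2: x^-=[1.7410, -0.2141, 0.5040]  P^-=[0.6758 0.2332 0.0508; 0.2332 0.4764 -0.0279; 0.0508 -0.0279 0.3702]  S=[1.2016 0.0672 0.1213; 0.0672 0.9671 -0.1212; 0.1213 -0.1212 0.6147]  K=[0.5277 0.1456 -0.0178; 0.0809 0.4878 0.0585; 0.0545 -0.0713 0.5719]  nu=[-4.6425, 2.7397, -0.9637]  x^+=[-0.2926, 0.6904, -0.4955]  P^+=[0.3119 0.0921 0.0082; 0.0921 0.2367 0.0058; 0.0082 0.0058 0.1438]
step 3: x^-=[-0.1110, 0.5434, -0.6645]  P^-=[0.5155 0.1804 0.0390; 0.1804 0.4169 -0.0237; 0.0390 -0.0237 0.3332]  S=[1.0527 0.0413 0.1054; 0.0413 0.9077 -0.1072; 0.1054 -0.1072 0.5789]  K=[0.4607 0.1302 -0.0124; 0.0682 0.4580 0.0551; 0.0524 -0.0690 0.5485]  nu=[-0.2428, 0.5039, -2.4871]  x^+=[-0.1264, 0.6207, -2.0763]  P^+=[0.2725 0.0821 0.0079; 0.0821 0.2218 0.0053; 0.0079 0.0053 0.1379]
step 4: x^-=[0.4473, 0.7251, -2.2811]  P^-=[0.4605 0.1616 0.0319; 0.1616 0.4040 -0.0249; 0.0319 -0.0249 0.3253]  S=[1.0013 0.0302 0.0982; 0.0302 0.8968 -0.1058; 0.0982 -0.1058 0.5714]  K=[0.4332 0.1232 -0.0139; 0.0608 0.4518 0.0537; 0.0503 -0.0690 0.5435]  nu=[-1.8733, -4.4870, 4.6128]  x^+=[-0.9812, -1.1683, 0.4413]  P^+=[0.2564 0.0774 0.0069; 0.0774 0.2185 0.0048; 0.0069 0.0048 0.1366]
step 5: x^-=[-1.3998, -1.1336, 0.3975]  P^-=[0.4384 0.1538 0.0277; 0.1538 0.4003 -0.0262; 0.0277 -0.0262 0.3230]  S=[0.9804 0.0254 0.0943; 0.0254 0.8943 -0.1062; 0.0943 -0.1062 0.5692]  K=[0.4214 0.1200 -0.0161; 0.0572 0.4501 0.0528; 0.0488 -0.0693 0.5421]  nu=[4.6049, 4.8409, -4.3768]  x^+=[1.1926, 1.0779, -2.0859]  P^+=[0.2495 0.0752 0.0060; 0.0752 0.2175 0.0046; 0.0060 0.0046 0.1362]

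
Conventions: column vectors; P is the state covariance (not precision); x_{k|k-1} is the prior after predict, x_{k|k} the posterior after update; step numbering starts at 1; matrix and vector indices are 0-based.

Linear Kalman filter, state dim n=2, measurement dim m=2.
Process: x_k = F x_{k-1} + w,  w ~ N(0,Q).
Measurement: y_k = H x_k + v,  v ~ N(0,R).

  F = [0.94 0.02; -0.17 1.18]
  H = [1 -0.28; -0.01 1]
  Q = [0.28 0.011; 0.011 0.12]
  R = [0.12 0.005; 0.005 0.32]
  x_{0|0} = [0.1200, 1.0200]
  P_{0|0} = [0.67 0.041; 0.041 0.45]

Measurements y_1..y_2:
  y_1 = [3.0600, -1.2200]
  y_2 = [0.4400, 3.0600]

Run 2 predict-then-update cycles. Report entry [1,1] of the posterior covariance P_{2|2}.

P_post[1,1] = 0.1780

step 1: x^-=[0.1332, 1.1832]  P^-=[0.8737 -0.0401; -0.0401 0.7495]  S=[1.0750 -0.2538; -0.2538 1.0704]  K=[0.8607 0.1585; -0.0711 0.6837]  nu=[3.2581, -2.4019]  x^+=[2.5568, -0.6907]  P^+=[0.1198 0.0562; 0.0562 0.2190]
step 2: x^-=[2.3895, -1.2496]  P^-=[0.3881 0.0592; 0.0592 0.4058]  S=[0.5067 -0.0532; -0.0532 0.7247]  K=[0.7469 0.1311; -0.0492 0.5556]  nu=[-2.2994, 4.3335]  x^+=[1.2403, 1.2711]  P^+=[0.1034 0.0467; 0.0467 0.1780]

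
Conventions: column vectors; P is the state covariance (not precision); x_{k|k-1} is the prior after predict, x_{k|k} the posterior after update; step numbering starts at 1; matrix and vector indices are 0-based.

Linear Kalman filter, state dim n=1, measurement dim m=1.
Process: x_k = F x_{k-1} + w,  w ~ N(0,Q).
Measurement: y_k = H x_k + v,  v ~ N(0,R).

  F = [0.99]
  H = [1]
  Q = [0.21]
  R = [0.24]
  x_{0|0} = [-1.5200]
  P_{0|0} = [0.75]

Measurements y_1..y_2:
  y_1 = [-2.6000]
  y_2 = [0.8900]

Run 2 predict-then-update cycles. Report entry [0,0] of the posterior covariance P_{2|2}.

P_post[0,0] = 0.1497

step 1: x^-=[-1.5048]  P^-=[0.9451]  S=[1.1851]  K=[0.7975]  nu=[-1.0952]  x^+=[-2.3782]  P^+=[0.1914]
step 2: x^-=[-2.3544]  P^-=[0.3976]  S=[0.6376]  K=[0.6236]  nu=[3.2444]  x^+=[-0.3313]  P^+=[0.1497]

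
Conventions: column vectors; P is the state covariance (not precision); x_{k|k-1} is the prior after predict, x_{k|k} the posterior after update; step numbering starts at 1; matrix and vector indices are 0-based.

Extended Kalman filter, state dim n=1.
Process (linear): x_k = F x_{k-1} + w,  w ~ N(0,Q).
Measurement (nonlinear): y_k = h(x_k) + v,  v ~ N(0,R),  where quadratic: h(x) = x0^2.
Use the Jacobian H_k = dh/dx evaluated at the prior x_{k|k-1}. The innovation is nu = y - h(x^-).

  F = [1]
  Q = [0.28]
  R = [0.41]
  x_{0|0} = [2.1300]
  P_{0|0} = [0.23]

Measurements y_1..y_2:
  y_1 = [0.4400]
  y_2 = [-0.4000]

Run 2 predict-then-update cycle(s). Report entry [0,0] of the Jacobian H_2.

step 1: x^-=[2.1300]  P^-=[0.5100]  H_jac=[4.2600]  S=[9.6653]  K=[0.2248]  nu=[-4.0969]  x^+=[1.2091]  P^+=[0.0216]
step 2: x^-=[1.2091]  P^-=[0.3016]  H_jac=[2.4182]  S=[2.1738]  K=[0.3355]  nu=[-1.8619]  x^+=[0.5843]  P^+=[0.0569]

H_jac[0,0] = 2.4182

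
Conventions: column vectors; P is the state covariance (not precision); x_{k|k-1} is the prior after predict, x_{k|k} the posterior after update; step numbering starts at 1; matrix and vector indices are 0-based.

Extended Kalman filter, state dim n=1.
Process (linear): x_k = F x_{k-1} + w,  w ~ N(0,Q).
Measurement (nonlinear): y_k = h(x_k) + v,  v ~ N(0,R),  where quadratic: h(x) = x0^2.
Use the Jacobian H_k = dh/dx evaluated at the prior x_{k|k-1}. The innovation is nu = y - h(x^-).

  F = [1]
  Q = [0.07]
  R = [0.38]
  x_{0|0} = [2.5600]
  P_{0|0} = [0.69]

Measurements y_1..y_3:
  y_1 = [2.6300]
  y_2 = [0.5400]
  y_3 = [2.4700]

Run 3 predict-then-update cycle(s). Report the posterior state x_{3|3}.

x_post = [1.4671]

step 1: x^-=[2.5600]  P^-=[0.7600]  H_jac=[5.1200]  S=[20.3029]  K=[0.1917]  nu=[-3.9236]  x^+=[1.8080]  P^+=[0.0142]
step 2: x^-=[1.8080]  P^-=[0.0842]  H_jac=[3.6160]  S=[1.4813]  K=[0.2056]  nu=[-2.7289]  x^+=[1.2469]  P^+=[0.0216]
step 3: x^-=[1.2469]  P^-=[0.0916]  H_jac=[2.4939]  S=[0.9497]  K=[0.2405]  nu=[0.9151]  x^+=[1.4671]  P^+=[0.0367]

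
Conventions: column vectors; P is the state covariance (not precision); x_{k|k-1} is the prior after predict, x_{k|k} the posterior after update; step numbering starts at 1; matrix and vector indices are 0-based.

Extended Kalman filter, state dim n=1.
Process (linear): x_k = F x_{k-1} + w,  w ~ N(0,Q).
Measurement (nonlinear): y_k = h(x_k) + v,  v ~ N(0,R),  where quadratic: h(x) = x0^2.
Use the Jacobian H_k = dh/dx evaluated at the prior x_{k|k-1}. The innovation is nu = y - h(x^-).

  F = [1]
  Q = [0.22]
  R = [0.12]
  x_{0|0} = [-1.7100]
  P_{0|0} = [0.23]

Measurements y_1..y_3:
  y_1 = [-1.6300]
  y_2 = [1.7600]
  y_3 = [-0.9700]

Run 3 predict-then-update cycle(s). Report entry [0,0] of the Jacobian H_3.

step 1: x^-=[-1.7100]  P^-=[0.4500]  H_jac=[-3.4200]  S=[5.3834]  K=[-0.2859]  nu=[-4.5541]  x^+=[-0.4081]  P^+=[0.0100]
step 2: x^-=[-0.4081]  P^-=[0.2300]  H_jac=[-0.8161]  S=[0.2732]  K=[-0.6871]  nu=[1.5935]  x^+=[-1.5030]  P^+=[0.1010]
step 3: x^-=[-1.5030]  P^-=[0.3210]  H_jac=[-3.0060]  S=[3.0208]  K=[-0.3195]  nu=[-3.2290]  x^+=[-0.4715]  P^+=[0.0128]

H_jac[0,0] = -3.0060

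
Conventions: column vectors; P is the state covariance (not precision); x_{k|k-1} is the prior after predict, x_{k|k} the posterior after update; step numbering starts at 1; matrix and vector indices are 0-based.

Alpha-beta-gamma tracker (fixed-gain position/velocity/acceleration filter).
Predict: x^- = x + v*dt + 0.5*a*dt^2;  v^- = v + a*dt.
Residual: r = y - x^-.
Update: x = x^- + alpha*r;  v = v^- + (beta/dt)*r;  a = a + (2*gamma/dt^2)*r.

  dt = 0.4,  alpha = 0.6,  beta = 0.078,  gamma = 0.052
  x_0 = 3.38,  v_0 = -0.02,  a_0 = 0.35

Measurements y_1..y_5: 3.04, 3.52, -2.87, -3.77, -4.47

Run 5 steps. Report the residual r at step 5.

resid = -0.1451

step 1: x_pred=3.4000  r=-0.3600  x^+=3.1840  v^+=0.0498  a^+=0.1160
step 2: x_pred=3.2132  r=0.3068  x^+=3.3973  v^+=0.1560  a^+=0.3154
step 3: x_pred=3.4849  r=-6.3549  x^+=-0.3280  v^+=-0.9570  a^+=-3.8153
step 4: x_pred=-1.0161  r=-2.7539  x^+=-2.6684  v^+=-3.0201  a^+=-5.6053
step 5: x_pred=-4.3249  r=-0.1451  x^+=-4.4120  v^+=-5.2906  a^+=-5.6997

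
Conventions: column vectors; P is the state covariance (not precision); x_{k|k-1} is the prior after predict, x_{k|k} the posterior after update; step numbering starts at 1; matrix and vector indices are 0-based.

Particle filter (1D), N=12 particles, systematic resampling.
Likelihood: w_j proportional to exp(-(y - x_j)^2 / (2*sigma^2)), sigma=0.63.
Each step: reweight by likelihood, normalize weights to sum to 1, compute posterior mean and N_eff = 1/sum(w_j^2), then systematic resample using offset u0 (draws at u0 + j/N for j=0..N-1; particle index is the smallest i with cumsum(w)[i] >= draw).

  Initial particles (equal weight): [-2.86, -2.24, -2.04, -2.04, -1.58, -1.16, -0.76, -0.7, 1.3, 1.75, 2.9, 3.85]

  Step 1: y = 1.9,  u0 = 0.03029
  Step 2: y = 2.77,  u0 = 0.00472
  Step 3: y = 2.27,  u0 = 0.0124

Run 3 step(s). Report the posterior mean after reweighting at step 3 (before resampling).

post_mean = 2.2896

step 1: w=[0.0000, 0.0000, 0.0000, 0.0000, 0.0000, 0.0000, 0.0001, 0.0001, 0.3344, 0.5117, 0.1493, 0.0044]  mean=1.7800  Neff=2.5254  idx=[8, 8, 8, 8, 9, 9, 9, 9, 9, 9, 10, 10]
step 2: w=[0.0171, 0.0171, 0.0171, 0.0171, 0.0702, 0.0702, 0.0702, 0.0702, 0.0702, 0.0702, 0.2550, 0.2550]  mean=2.3057  Neff=6.2170  idx=[0, 4, 5, 6, 7, 9, 10, 10, 10, 11, 11, 11]
step 3: w=[0.0407, 0.0948, 0.0948, 0.0948, 0.0948, 0.0948, 0.0809, 0.0809, 0.0809, 0.0809, 0.0809, 0.0809]  mean=2.2896  Neff=11.6490  idx=[0, 1, 2, 3, 4, 5, 5, 7, 8, 9, 10, 11]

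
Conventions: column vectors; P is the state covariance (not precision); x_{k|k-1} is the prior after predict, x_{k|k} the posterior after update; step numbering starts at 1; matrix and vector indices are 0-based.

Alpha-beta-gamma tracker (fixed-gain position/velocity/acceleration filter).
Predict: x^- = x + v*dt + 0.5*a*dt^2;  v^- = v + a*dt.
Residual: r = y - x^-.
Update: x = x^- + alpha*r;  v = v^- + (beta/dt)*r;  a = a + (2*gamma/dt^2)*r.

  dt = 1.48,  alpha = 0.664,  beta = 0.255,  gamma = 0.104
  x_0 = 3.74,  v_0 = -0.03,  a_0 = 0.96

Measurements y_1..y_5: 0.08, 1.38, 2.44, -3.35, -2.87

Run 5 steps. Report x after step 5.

step 1: x_pred=4.7470  r=-4.6670  x^+=1.6481  v^+=0.5867  a^+=0.5168
step 2: x_pred=3.0824  r=-1.7024  x^+=1.9520  v^+=1.0583  a^+=0.3552
step 3: x_pred=3.9072  r=-1.4672  x^+=2.9330  v^+=1.3311  a^+=0.2158
step 4: x_pred=5.1394  r=-8.4894  x^+=-0.4976  v^+=0.1878  a^+=-0.5903
step 5: x_pred=-0.8661  r=-2.0039  x^+=-2.1967  v^+=-1.0311  a^+=-0.7806

x_post = -2.1967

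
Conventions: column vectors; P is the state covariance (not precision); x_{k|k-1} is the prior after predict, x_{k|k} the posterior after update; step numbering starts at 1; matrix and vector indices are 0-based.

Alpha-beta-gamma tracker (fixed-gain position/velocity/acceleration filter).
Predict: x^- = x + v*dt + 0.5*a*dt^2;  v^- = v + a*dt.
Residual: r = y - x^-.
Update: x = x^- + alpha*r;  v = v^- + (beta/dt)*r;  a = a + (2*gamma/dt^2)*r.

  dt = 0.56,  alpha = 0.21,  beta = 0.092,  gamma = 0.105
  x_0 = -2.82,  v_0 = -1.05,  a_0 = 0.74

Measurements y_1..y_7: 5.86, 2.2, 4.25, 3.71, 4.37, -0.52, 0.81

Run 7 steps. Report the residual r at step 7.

resid = -15.2768

step 1: x_pred=-3.2920  r=9.1520  x^+=-1.3701  v^+=0.8679  a^+=6.8685
step 2: x_pred=0.1930  r=2.0070  x^+=0.6145  v^+=5.0441  a^+=8.2125
step 3: x_pred=4.7268  r=-0.4768  x^+=4.6267  v^+=9.5647  a^+=7.8932
step 4: x_pred=11.2206  r=-7.5106  x^+=9.6434  v^+=12.7510  a^+=2.8638
step 5: x_pred=17.2330  r=-12.8630  x^+=14.5318  v^+=12.2416  a^+=-5.7498
step 6: x_pred=20.4855  r=-21.0055  x^+=16.0743  v^+=5.5708  a^+=-19.8160
step 7: x_pred=16.0868  r=-15.2768  x^+=12.8787  v^+=-8.0360  a^+=-30.0460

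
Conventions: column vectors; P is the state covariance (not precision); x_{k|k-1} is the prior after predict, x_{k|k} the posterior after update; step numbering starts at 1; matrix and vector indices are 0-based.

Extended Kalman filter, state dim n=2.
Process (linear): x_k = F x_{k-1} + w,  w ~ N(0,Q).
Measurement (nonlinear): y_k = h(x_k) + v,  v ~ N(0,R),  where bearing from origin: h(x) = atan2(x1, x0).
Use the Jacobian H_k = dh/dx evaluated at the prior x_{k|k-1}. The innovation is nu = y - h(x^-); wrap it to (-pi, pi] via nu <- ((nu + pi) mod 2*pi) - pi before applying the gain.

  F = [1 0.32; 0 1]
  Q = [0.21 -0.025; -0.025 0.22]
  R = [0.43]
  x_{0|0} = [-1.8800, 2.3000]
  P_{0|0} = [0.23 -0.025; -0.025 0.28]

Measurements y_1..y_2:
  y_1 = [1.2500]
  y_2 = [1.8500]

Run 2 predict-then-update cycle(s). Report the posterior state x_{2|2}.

x_post = [-0.2220, 2.4264]

step 1: x^-=[-1.1440, 2.3000]  P^-=[0.4527 0.0396; 0.0396 0.5000]  H_jac=[-0.3486 -0.1734]  S=[0.5048]  K=[-0.3262; -0.1991]  nu=[-0.7824]  x^+=[-0.8888, 2.4557]  P^+=[0.3990 0.0068; 0.0068 0.4800]
step 2: x^-=[-0.1030, 2.4557]  P^-=[0.6625 0.1354; 0.1354 0.7000]  H_jac=[-0.4065 -0.0170]  S=[0.5415]  K=[-0.5015; -0.1237]  nu=[0.2373]  x^+=[-0.2220, 2.4264]  P^+=[0.5263 0.1018; 0.1018 0.6917]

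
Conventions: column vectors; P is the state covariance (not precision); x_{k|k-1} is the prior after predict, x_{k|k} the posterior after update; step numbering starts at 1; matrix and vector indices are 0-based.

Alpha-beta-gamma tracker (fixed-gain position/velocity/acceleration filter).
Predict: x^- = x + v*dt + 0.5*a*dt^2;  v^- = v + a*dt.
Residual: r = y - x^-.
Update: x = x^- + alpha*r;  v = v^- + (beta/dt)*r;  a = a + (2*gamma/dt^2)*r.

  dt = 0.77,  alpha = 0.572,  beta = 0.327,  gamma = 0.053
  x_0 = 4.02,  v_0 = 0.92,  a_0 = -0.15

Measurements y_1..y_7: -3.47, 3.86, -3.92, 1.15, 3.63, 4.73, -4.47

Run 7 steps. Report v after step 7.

v_post = -0.3886

step 1: x_pred=4.6839  r=-8.1539  x^+=0.0199  v^+=-2.6583  a^+=-1.6078
step 2: x_pred=-2.5036  r=6.3636  x^+=1.1364  v^+=-1.1938  a^+=-0.4701
step 3: x_pred=0.0778  r=-3.9978  x^+=-2.2089  v^+=-3.2535  a^+=-1.1848
step 4: x_pred=-5.0654  r=6.2154  x^+=-1.5102  v^+=-1.5263  a^+=-0.0736
step 5: x_pred=-2.7073  r=6.3373  x^+=0.9177  v^+=1.1083  a^+=1.0594
step 6: x_pred=2.0851  r=2.6449  x^+=3.5980  v^+=3.0472  a^+=1.5322
step 7: x_pred=6.3986  r=-10.8686  x^+=0.1818  v^+=-0.3886  a^+=-0.4109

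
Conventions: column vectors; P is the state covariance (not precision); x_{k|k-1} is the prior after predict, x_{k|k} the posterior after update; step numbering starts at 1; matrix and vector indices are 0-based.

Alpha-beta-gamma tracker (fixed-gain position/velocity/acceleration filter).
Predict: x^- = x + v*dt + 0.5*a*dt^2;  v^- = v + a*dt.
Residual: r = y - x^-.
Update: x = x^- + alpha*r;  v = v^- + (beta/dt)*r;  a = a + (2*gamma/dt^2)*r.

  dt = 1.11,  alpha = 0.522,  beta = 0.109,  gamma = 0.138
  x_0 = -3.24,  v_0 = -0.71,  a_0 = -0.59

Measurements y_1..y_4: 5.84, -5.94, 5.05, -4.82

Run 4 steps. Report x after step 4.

step 1: x_pred=-4.3916  r=10.2316  x^+=0.9493  v^+=-0.3602  a^+=1.7020
step 2: x_pred=1.5980  r=-7.5380  x^+=-2.3368  v^+=0.7888  a^+=0.0134
step 3: x_pred=-1.4531  r=6.5031  x^+=1.9415  v^+=1.4422  a^+=1.4701
step 4: x_pred=4.4481  r=-9.2681  x^+=-0.3899  v^+=2.1639  a^+=-0.6060

x_post = -0.3899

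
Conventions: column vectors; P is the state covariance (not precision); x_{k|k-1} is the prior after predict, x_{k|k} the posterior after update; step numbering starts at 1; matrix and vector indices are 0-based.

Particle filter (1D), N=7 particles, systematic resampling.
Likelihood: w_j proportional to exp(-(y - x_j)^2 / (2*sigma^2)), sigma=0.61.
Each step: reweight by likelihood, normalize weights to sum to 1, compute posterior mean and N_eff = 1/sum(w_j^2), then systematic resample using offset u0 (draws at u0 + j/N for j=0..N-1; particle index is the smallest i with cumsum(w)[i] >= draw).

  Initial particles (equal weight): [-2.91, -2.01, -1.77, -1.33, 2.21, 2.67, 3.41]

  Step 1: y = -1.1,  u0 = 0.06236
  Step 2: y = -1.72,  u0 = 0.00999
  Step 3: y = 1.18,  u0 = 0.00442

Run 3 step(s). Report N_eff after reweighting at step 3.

N_eff = 3.2487

step 1: w=[0.0067, 0.1806, 0.3007, 0.5119, 0.0000, 0.0000, 0.0000]  mean=-1.5958  Neff=2.5963  idx=[1, 2, 2, 3, 3, 3, 3]
step 2: w=[0.1453, 0.1621, 0.1621, 0.1326, 0.1326, 0.1326, 0.1326]  mean=-1.5715  Neff=6.9432  idx=[0, 1, 1, 2, 3, 4, 5]
step 3: w=[0.0018, 0.0127, 0.0127, 0.0127, 0.3201, 0.3201, 0.3201]  mean=-1.3479  Neff=3.2487  idx=[1, 4, 4, 5, 5, 6, 6]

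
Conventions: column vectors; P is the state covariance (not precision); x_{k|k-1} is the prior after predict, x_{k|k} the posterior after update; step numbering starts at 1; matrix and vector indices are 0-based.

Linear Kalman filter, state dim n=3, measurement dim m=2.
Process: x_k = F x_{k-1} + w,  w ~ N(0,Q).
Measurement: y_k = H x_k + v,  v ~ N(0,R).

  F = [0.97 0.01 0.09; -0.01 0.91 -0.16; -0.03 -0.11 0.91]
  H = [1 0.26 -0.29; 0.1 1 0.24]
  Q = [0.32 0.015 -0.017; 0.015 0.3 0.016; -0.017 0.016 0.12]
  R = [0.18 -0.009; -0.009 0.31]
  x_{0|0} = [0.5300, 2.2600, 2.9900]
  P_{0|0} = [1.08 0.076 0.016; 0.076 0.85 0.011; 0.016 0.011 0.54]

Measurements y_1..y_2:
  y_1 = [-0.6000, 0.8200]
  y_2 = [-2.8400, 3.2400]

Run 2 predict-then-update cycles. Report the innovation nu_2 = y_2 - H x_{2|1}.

step 1: x^-=[0.8058, 1.5729, 2.4564]  P^-=[1.3449 0.0699 0.0008; 0.0699 1.0133 -0.1401; 0.0008 -0.1401 0.5759]  S=[1.6989 0.4527; 0.4527 1.3167]  K=[0.8375 -0.1325; 0.0226 0.7416; -0.1309 0.0436]  nu=[-1.1024, -1.4230]  x^+=[0.0711, 0.4927, 2.5387]  P^+=[0.2306 -0.1126 0.1703; -0.1126 0.2732 -0.1342; 0.1703 -0.1342 0.5494]
step 2: x^-=[0.3024, 0.0415, 2.2538]  P^-=[0.5687 -0.1294 0.1830; -0.1294 0.5820 -0.2025; 0.1830 -0.2025 0.5953]  S=[0.6953 0.1097; 0.1097 0.8176]  K=[0.7139 -0.1308; 0.0159 0.6344; -0.0540 -0.0433]  nu=[-2.4996, 2.6274]  x^+=[-1.8257, 1.6683, 2.2750]  P^+=[0.2209 -0.1189 0.2078; -0.1189 0.2505 -0.1756; 0.2078 -0.1756 0.5912]

innov = [-2.4996, 2.6274]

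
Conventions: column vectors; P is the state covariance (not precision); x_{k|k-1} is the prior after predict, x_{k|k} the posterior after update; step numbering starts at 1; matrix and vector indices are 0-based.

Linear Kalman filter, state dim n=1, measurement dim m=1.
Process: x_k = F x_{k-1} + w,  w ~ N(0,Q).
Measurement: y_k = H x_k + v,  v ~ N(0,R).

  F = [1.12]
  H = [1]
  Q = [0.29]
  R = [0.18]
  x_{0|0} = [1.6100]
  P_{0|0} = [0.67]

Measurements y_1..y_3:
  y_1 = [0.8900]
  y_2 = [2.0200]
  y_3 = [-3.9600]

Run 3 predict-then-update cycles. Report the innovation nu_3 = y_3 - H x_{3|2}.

innov = [-5.9547]

step 1: x^-=[1.8032]  P^-=[1.1304]  S=[1.3104]  K=[0.8626]  nu=[-0.9132]  x^+=[1.0154]  P^+=[0.1553]
step 2: x^-=[1.1373]  P^-=[0.4848]  S=[0.6648]  K=[0.7292]  nu=[0.8827]  x^+=[1.7810]  P^+=[0.1313]
step 3: x^-=[1.9947]  P^-=[0.4547]  S=[0.6347]  K=[0.7164]  nu=[-5.9547]  x^+=[-2.2711]  P^+=[0.1289]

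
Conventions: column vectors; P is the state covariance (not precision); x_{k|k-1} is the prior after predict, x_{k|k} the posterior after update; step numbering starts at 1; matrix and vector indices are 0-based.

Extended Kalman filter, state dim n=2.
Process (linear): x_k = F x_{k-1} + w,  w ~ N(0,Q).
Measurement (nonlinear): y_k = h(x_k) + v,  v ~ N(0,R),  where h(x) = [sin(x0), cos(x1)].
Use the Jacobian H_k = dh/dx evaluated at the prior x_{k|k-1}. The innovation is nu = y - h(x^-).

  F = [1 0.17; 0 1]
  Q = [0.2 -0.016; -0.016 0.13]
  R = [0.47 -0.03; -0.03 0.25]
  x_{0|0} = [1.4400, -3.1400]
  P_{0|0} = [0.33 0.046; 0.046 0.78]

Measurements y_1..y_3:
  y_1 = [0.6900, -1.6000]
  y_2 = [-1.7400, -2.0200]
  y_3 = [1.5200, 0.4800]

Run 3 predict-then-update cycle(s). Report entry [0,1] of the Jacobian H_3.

step 1: x^-=[0.9062, -3.1400]  P^-=[0.5682 0.1626; 0.1626 0.9100]  H_jac=[0.6167 0.0000; 0.0000 0.0016]  S=[0.6861 -0.0298; -0.0298 0.2500]  K=[0.5134 0.0623; 0.1472 0.0234]  nu=[-0.0972, -0.6000]  x^+=[0.8189, -3.1683]  P^+=[0.3882 0.1110; 0.1110 0.8952]
step 2: x^-=[0.2803, -3.1683]  P^-=[0.6519 0.2472; 0.2472 1.0252]  H_jac=[0.9610 0.0000; 0.0000 -0.0267]  S=[1.0720 -0.0363; -0.0363 0.2507]  K=[0.5864 0.0587; 0.2190 -0.0775]  nu=[-2.0166, -1.0204]  x^+=[-0.9620, -3.5308]  P^+=[0.2849 0.1095; 0.1095 0.9711]
step 3: x^-=[-1.5623, -3.5308]  P^-=[0.5502 0.2586; 0.2586 1.1011]  H_jac=[0.0085 0.0000; 0.0000 -0.3795]  S=[0.4700 -0.0308; -0.0308 0.4086]  K=[-0.0058 -0.2406; -0.0627 -1.0274]  nu=[2.5200, 1.4052]  x^+=[-1.9150, -5.1326]  P^+=[0.5267 0.1581; 0.1581 0.6719]

H_jac[0,1] = 0.0000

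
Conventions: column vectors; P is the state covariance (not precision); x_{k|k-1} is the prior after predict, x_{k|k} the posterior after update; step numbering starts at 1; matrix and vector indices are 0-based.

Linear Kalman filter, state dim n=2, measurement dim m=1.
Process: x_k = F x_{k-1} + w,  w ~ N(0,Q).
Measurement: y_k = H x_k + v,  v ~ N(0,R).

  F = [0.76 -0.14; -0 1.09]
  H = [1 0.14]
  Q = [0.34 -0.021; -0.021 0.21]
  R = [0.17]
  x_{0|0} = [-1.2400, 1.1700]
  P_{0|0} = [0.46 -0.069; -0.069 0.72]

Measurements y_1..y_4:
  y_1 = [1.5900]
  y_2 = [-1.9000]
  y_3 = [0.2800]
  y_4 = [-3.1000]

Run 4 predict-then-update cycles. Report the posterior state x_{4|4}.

step 1: x^-=[-1.1062, 1.2753]  P^-=[0.6345 -0.1880; -0.1880 1.0654]  S=[0.7727]  K=[0.7870; -0.0503]  nu=[2.5177]  x^+=[0.8753, 1.1487]  P^+=[0.1558 -0.1574; -0.1574 1.0635]
step 2: x^-=[0.5044, 1.2520]  P^-=[0.4844 -0.3137; -0.3137 1.4735]  S=[0.5954]  K=[0.7397; -0.1804]  nu=[-2.5797]  x^+=[-1.4039, 1.7174]  P^+=[0.1585 -0.2342; -0.2342 1.4541]
step 3: x^-=[-1.3074, 1.8720]  P^-=[0.5099 -0.4370; -0.4370 1.9377]  S=[0.5956]  K=[0.7535; -0.2782]  nu=[1.3253]  x^+=[-0.3088, 1.5033]  P^+=[0.1718 -0.3121; -0.3121 1.8916]
step 4: x^-=[-0.4451, 1.6386]  P^-=[0.5427 -0.5682; -0.5682 2.4574]  S=[0.6018]  K=[0.7697; -0.3725]  nu=[-2.8843]  x^+=[-2.6650, 2.7131]  P^+=[0.1862 -0.3957; -0.3957 2.3739]

x_post = [-2.6650, 2.7131]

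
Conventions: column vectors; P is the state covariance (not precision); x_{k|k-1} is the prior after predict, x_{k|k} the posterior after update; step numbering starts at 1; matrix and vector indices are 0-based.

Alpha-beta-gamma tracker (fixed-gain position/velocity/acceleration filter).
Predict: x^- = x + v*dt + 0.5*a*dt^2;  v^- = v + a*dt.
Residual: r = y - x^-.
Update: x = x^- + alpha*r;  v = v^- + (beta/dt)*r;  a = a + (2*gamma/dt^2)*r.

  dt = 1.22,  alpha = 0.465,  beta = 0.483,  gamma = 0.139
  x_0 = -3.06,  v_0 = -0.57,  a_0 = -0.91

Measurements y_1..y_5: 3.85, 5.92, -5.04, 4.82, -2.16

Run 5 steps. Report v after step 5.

v_post = -3.0624

step 1: x_pred=-4.4326  r=8.2826  x^+=-0.5812  v^+=1.5989  a^+=0.6370
step 2: x_pred=1.8435  r=4.0765  x^+=3.7391  v^+=3.9899  a^+=1.3984
step 3: x_pred=9.6475  r=-14.6875  x^+=2.8178  v^+=-0.1188  a^+=-1.3449
step 4: x_pred=1.6720  r=3.1480  x^+=3.1358  v^+=-0.5133  a^+=-0.7569
step 5: x_pred=1.9463  r=-4.1063  x^+=0.0369  v^+=-3.0624  a^+=-1.5239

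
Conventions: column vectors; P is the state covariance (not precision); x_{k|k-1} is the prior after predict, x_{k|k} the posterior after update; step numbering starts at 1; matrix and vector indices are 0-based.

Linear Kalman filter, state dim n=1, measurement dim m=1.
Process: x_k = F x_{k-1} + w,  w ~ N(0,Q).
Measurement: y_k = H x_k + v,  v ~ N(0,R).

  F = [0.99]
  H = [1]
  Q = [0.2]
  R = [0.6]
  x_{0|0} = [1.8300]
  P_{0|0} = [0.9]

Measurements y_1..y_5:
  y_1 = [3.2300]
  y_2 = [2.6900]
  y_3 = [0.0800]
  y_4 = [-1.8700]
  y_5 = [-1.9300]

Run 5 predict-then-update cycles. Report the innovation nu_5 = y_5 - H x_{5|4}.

step 1: x^-=[1.8117]  P^-=[1.0821]  S=[1.6821]  K=[0.6433]  nu=[1.4183]  x^+=[2.7241]  P^+=[0.3860]
step 2: x^-=[2.6969]  P^-=[0.5783]  S=[1.1783]  K=[0.4908]  nu=[-0.0069]  x^+=[2.6935]  P^+=[0.2945]
step 3: x^-=[2.6666]  P^-=[0.4886]  S=[1.0886]  K=[0.4488]  nu=[-2.5866]  x^+=[1.5056]  P^+=[0.2693]
step 4: x^-=[1.4905]  P^-=[0.4639]  S=[1.0639]  K=[0.4361]  nu=[-3.3605]  x^+=[0.0251]  P^+=[0.2616]
step 5: x^-=[0.0249]  P^-=[0.4564]  S=[1.0564]  K=[0.4320]  nu=[-1.9549]  x^+=[-0.8197]  P^+=[0.2592]

innov = [-1.9549]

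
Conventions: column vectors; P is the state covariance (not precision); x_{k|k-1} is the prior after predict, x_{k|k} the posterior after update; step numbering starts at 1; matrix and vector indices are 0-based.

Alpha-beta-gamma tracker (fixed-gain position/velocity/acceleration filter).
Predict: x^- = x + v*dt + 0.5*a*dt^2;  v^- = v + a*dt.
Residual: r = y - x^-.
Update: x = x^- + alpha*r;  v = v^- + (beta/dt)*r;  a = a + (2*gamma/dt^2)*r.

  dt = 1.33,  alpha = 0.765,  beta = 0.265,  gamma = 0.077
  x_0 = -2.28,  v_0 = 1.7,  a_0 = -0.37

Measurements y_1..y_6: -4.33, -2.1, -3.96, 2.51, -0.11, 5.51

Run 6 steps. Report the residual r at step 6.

resid = 5.9127

step 1: x_pred=-0.3462  r=-3.9838  x^+=-3.3938  v^+=0.4141  a^+=-0.7168
step 2: x_pred=-3.4770  r=1.3770  x^+=-2.4236  v^+=-0.2649  a^+=-0.5969
step 3: x_pred=-3.3038  r=-0.6562  x^+=-3.8058  v^+=-1.1895  a^+=-0.6541
step 4: x_pred=-5.9664  r=8.4764  x^+=0.5181  v^+=-0.3705  a^+=0.0839
step 5: x_pred=0.0994  r=-0.2094  x^+=-0.0608  v^+=-0.3007  a^+=0.0657
step 6: x_pred=-0.4027  r=5.9127  x^+=4.1205  v^+=0.9647  a^+=0.5804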